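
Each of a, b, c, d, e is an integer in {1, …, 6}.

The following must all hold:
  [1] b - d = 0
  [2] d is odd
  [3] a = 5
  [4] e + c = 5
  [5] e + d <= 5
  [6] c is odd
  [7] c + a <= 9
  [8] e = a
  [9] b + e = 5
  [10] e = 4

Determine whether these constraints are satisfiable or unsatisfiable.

Constraint 10 fixes e = 4 and constraint 3 fixes a = 5, but constraint 8 requires e = a. Since 4 ≠ 5, contradiction.

Unsatisfiable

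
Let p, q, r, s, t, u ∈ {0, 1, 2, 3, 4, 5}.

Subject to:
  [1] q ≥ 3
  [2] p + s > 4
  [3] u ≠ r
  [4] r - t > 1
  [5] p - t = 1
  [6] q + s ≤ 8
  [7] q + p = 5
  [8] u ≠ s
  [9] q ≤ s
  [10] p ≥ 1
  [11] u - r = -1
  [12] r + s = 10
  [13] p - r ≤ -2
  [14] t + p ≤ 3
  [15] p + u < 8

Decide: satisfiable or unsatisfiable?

Satisfiable

Try p = 2, q = 3, r = 5, s = 5, t = 1, u = 4.
Check constraint 2: p + s = 7; constraint 4: r - t = 4. The remaining constraints are straightforward to verify.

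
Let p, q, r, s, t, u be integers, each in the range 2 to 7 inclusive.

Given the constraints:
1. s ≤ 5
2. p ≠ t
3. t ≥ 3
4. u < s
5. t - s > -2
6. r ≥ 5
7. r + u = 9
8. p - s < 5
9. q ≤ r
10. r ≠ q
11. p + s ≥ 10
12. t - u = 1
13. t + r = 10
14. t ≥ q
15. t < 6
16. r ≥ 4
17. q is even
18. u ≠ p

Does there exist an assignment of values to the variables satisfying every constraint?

Try p = 7, q = 4, r = 6, s = 4, t = 4, u = 3.
Check constraint 5: t - s = 0; constraint 7: r + u = 9. The remaining constraints are straightforward to verify.

Satisfiable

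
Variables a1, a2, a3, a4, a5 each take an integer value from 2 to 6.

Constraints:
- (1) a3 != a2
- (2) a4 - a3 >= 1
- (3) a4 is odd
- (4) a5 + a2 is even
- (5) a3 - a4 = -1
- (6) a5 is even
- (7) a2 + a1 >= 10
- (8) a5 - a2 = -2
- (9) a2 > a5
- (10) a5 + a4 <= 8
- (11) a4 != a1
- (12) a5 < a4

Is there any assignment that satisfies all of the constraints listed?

Satisfiable

The assignment a1 = 6, a2 = 4, a3 = 2, a4 = 3, a5 = 2 works:
  constraint 2 holds since a4 - a3 = 1.
  constraint 5 holds since a3 - a4 = -1.
The rest check out directly.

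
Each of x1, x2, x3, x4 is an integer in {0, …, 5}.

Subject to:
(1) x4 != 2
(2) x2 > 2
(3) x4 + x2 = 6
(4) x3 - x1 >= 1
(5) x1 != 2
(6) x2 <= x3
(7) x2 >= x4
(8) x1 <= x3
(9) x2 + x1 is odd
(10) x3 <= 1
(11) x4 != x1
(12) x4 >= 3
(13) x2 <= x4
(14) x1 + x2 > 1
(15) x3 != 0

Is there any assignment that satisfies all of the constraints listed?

Unsatisfiable

From constraints 7 and 12: x2 ≥ x4 and x4 ≥ 3, so x2 ≥ 3. From constraints 6 and 10: x2 ≤ x3 and x3 ≤ 1, so x2 ≤ 1. But 1 < 3, so no value of x2 works.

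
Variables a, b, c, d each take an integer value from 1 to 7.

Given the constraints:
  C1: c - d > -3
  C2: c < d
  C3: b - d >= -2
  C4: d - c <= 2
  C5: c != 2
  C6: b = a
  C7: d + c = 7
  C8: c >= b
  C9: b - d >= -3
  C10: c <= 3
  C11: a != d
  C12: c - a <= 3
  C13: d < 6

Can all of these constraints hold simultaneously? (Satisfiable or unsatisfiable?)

Try a = 3, b = 3, c = 3, d = 4.
Check constraint 1: c - d = -1; constraint 3: b - d = -1. The remaining constraints are straightforward to verify.

Satisfiable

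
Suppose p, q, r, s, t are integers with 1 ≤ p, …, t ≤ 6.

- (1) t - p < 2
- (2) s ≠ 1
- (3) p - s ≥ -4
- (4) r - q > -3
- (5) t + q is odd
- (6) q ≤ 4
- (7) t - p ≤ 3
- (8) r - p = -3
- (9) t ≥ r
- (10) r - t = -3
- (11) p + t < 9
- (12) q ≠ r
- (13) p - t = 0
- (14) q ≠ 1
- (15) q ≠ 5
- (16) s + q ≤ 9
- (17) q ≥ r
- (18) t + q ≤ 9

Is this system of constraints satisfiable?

Take p = 4, q = 3, r = 1, s = 5, t = 4. Then constraint 1: t - p = 0; constraint 3: p - s = -1, and every other listed constraint is also met.

Satisfiable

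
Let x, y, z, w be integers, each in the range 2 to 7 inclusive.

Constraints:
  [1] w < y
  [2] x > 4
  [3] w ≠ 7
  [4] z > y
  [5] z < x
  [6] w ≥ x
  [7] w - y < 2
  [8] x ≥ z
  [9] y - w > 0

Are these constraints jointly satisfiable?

Unsatisfiable

Constraints 4, 5, 6, and 9 give z < x, x ≤ w, w < y, y < z. Chaining: z < x ≤ w < y < z, which forces z < z — impossible.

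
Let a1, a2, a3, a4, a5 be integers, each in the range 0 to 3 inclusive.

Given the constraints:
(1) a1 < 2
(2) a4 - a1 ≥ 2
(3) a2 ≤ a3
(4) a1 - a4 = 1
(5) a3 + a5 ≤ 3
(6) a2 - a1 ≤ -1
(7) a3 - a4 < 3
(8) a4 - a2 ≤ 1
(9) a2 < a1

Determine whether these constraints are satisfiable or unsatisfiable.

Unsatisfiable

Constraints 2, 6, and 8 give a4 − a1 ≥ 2, a1 − a2 ≥ 1, a2 − a4 ≥ -1.
Adding all 3 inequalities: the left sides telescope to 0, and the right sides sum to 2 + 1 + (-1) = 2. So 0 ≥ 2, which is false.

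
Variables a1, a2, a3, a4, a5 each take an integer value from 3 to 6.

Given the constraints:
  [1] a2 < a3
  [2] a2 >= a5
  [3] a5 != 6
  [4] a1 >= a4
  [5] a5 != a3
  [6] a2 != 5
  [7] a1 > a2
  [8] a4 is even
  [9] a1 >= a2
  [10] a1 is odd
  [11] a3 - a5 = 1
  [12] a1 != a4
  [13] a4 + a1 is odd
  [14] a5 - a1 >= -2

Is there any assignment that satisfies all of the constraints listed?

Satisfiable

Take a1 = 5, a2 = 3, a3 = 4, a4 = 4, a5 = 3. Then constraint 11: a3 - a5 = 1; constraint 14: a5 - a1 = -2, and every other listed constraint is also met.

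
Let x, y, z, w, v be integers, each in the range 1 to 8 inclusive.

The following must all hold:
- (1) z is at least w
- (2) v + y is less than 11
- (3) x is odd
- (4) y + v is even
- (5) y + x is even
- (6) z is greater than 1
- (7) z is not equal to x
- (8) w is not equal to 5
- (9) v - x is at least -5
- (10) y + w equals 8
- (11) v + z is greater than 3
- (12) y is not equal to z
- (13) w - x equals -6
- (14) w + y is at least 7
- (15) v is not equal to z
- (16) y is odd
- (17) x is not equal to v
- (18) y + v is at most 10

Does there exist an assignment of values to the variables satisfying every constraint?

The assignment x = 7, y = 7, z = 2, w = 1, v = 3 works:
  constraint 2 holds since v + y = 10.
  constraint 9 holds since v - x = -4.
  constraint 10 holds since y + w = 8.
The rest check out directly.

Satisfiable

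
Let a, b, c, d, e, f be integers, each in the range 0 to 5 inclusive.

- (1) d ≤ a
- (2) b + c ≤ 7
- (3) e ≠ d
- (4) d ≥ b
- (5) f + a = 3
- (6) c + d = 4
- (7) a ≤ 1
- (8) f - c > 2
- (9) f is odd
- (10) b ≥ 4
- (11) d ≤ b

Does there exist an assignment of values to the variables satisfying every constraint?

Unsatisfiable

From constraints 4 and 10: d ≥ b and b ≥ 4, so d ≥ 4. From constraints 1 and 7: d ≤ a and a ≤ 1, so d ≤ 1. But 1 < 4, so no value of d works.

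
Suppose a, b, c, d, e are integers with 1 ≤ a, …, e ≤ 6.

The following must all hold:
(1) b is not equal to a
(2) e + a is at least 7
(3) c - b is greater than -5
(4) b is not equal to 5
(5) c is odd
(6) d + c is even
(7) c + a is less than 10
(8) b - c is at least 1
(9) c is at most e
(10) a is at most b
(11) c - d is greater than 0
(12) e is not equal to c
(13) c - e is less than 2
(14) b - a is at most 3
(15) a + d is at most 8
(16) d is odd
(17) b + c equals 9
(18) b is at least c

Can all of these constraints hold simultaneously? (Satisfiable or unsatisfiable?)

One satisfying assignment is a = 5, b = 6, c = 3, d = 1, e = 4.
For the less obvious constraints — constraint 2: e + a = 9; constraint 3: c - b = -3 — and the others hold by inspection.

Satisfiable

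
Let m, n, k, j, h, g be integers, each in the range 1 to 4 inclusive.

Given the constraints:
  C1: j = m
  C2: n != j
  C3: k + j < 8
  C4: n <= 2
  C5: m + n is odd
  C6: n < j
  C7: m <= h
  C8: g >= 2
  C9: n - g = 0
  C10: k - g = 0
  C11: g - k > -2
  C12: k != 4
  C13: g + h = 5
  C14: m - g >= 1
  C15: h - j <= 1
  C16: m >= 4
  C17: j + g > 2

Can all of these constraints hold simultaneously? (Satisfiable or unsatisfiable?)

From constraint 8: g ≥ 2. From constraints 7 and 16: h ≥ m ≥ 4. Hence g + h ≥ 6. But constraint 13 requires g + h = 5, and 5 < 6. Contradiction.

Unsatisfiable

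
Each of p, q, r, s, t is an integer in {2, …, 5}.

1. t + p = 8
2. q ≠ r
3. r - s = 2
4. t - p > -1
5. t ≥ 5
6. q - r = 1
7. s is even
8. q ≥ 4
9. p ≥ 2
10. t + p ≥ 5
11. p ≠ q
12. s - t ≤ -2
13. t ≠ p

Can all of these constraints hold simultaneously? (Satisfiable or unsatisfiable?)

Satisfiable

Setting (p, q, r, s, t) = (3, 5, 4, 2, 5) satisfies everything: constraint 1: t + p = 8; constraint 3: r - s = 2, and the others follow.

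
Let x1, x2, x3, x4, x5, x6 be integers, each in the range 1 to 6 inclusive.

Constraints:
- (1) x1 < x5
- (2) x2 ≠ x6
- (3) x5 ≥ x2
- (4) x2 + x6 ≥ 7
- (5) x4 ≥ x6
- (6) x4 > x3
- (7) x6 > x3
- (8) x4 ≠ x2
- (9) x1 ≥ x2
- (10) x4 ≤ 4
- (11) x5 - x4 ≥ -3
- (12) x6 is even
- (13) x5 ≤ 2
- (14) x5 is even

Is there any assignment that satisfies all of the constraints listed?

Unsatisfiable

From constraints 3 and 13: x2 ≤ x5 ≤ 2. From constraints 5 and 10: x6 ≤ x4 ≤ 4. Hence x2 + x6 ≤ 6. But constraint 4 requires x2 + x6 ≥ 7, and 7 > 6. Contradiction.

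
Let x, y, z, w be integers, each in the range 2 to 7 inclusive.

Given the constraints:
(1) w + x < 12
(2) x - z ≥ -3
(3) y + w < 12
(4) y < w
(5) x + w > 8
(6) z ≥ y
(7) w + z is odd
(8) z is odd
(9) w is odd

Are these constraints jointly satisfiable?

Constraint 9 makes w odd and constraint 8 makes z odd, so w + z must be even. Constraint 7 says w + z is odd — contradiction.

Unsatisfiable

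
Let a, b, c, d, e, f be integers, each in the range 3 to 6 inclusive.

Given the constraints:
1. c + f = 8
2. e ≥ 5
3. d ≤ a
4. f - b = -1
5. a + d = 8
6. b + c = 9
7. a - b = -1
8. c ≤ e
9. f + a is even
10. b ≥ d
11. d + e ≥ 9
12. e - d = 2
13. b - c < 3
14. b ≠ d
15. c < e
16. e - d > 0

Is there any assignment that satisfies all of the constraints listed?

Satisfiable

Try a = 4, b = 5, c = 4, d = 4, e = 6, f = 4.
Check constraint 1: c + f = 8; constraint 4: f - b = -1. The remaining constraints are straightforward to verify.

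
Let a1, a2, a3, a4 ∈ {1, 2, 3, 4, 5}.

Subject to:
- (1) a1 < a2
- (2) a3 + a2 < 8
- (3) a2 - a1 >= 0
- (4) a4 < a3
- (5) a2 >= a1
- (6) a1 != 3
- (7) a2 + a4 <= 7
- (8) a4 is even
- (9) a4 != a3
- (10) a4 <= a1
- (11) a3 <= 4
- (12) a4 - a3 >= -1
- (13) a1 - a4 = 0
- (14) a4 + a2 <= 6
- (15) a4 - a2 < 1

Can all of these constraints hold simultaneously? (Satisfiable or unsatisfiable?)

Setting (a1, a2, a3, a4) = (2, 4, 3, 2) satisfies everything: constraint 2: a3 + a2 = 7; constraint 3: a2 - a1 = 2; constraint 7: a2 + a4 = 6, and the others follow.

Satisfiable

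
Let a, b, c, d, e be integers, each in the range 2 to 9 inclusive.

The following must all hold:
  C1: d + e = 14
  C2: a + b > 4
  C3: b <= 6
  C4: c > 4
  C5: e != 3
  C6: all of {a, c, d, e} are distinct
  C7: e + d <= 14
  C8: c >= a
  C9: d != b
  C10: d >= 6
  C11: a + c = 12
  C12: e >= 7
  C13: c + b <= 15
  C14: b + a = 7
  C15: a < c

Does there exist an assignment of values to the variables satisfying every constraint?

Setting (a, b, c, d, e) = (3, 4, 9, 6, 8) satisfies everything: constraint 1: d + e = 14; constraint 2: a + b = 7; constraint 7: e + d = 14, and the others follow.

Satisfiable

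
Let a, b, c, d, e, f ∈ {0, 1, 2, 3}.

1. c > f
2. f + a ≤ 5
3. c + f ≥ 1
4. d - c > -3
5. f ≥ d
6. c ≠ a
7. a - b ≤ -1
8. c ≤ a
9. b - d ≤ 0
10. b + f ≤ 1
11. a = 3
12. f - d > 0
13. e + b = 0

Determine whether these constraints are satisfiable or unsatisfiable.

Constraints 1, 7, 8, 9, and 12 give c ≤ a, a < b, b ≤ d, d < f, f < c. Chaining: c ≤ a < b ≤ d < f < c, which forces c < c — impossible.

Unsatisfiable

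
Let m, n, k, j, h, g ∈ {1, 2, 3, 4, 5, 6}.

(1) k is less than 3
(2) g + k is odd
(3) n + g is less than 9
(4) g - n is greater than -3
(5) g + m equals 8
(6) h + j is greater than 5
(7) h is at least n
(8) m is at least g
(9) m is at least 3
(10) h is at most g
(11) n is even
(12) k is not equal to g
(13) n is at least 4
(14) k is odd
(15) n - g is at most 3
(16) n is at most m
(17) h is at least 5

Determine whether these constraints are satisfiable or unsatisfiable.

Unsatisfiable

From constraints 10 and 17: g ≥ h ≥ 5. From constraints 13 and 16: m ≥ n ≥ 4. Hence g + m ≥ 9. But constraint 5 requires g + m = 8, and 8 < 9. Contradiction.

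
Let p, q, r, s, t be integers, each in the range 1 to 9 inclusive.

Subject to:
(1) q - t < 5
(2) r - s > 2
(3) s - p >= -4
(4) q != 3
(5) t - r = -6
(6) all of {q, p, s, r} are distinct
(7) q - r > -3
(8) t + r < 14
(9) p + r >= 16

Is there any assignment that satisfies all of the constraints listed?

One satisfying assignment is p = 8, q = 7, r = 9, s = 6, t = 3.
For the less obvious constraints — constraint 1: q - t = 4; constraint 2: r - s = 3 — and the others hold by inspection.

Satisfiable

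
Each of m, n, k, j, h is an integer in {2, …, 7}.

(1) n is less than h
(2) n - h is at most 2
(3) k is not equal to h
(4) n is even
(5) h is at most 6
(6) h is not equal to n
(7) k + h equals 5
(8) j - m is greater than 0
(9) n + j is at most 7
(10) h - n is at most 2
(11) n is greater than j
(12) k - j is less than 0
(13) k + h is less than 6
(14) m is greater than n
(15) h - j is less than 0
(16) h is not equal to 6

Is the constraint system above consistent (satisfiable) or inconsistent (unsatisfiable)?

Unsatisfiable

Constraints 8, 11, and 14 give j < n, n < m, m < j. Chaining: j < n < m < j, which forces j < j — impossible.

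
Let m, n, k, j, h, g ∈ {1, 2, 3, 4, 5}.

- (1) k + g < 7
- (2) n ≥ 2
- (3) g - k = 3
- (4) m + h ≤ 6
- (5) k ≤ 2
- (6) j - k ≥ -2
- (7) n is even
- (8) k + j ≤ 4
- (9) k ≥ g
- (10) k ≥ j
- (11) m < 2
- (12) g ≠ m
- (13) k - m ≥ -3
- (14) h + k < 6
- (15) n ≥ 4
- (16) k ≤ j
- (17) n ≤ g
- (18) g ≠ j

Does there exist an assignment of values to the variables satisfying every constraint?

Unsatisfiable

From constraints 15 and 17: g ≥ n and n ≥ 4, so g ≥ 4. From constraints 5 and 9: g ≤ k and k ≤ 2, so g ≤ 2. But 2 < 4, so no value of g works.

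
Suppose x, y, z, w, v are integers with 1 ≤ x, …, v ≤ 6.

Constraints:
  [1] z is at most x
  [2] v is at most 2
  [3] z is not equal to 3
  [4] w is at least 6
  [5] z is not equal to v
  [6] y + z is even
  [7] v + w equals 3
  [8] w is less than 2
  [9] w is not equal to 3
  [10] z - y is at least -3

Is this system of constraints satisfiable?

Unsatisfiable

From constraint 4: w ≥ 6. From constraint 8: w ≤ 1. But 1 < 6, so no value of w works.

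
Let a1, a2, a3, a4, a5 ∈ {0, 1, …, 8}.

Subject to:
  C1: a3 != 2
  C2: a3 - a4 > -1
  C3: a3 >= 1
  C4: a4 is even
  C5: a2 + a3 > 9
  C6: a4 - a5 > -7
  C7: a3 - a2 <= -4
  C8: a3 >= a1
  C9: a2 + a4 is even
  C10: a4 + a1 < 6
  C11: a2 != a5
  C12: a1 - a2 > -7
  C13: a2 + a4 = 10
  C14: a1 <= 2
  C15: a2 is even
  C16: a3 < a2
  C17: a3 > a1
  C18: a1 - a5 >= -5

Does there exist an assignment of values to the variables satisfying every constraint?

Take a1 = 2, a2 = 8, a3 = 3, a4 = 2, a5 = 7. Then constraint 2: a3 - a4 = 1; constraint 5: a2 + a3 = 11, and every other listed constraint is also met.

Satisfiable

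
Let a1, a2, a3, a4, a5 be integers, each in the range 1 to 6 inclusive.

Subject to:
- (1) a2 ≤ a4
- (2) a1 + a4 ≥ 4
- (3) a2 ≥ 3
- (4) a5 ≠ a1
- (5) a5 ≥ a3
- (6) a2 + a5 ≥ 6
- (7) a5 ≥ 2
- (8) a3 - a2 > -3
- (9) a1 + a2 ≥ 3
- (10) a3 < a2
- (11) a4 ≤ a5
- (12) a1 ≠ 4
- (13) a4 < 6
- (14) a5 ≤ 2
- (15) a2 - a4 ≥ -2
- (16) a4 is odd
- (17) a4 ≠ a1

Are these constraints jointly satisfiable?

From constraints 1 and 3: a4 ≥ a2 and a2 ≥ 3, so a4 ≥ 3. From constraints 11 and 14: a4 ≤ a5 and a5 ≤ 2, so a4 ≤ 2. But 2 < 3, so no value of a4 works.

Unsatisfiable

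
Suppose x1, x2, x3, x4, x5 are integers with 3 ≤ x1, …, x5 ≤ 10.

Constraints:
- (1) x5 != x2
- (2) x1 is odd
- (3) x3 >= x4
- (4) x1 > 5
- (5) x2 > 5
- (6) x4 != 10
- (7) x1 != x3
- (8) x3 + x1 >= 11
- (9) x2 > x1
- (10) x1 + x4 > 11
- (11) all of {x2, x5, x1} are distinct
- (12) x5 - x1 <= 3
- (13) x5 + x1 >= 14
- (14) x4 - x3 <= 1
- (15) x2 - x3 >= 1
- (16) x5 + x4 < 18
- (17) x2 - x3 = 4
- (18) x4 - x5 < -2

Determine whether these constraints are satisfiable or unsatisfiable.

The assignment x1 = 7, x2 = 10, x3 = 6, x4 = 6, x5 = 9 works:
  constraint 8 holds since x3 + x1 = 13.
  constraint 10 holds since x1 + x4 = 13.
  constraint 12 holds since x5 - x1 = 2.
The rest check out directly.

Satisfiable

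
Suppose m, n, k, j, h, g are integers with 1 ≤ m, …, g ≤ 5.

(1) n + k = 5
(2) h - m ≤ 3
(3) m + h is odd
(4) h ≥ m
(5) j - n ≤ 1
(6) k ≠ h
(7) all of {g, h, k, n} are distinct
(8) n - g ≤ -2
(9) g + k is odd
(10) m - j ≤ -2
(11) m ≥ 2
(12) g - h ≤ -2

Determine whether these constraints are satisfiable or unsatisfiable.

Unsatisfiable

Constraints 2, 5, 8, 10, and 12 give m − h ≥ -3, h − g ≥ 2, g − n ≥ 2, n − j ≥ -1, j − m ≥ 2.
Adding all 5 inequalities: the left sides telescope to 0, and the right sides sum to (-3) + 2 + 2 + (-1) + 2 = 2. So 0 ≥ 2, which is false.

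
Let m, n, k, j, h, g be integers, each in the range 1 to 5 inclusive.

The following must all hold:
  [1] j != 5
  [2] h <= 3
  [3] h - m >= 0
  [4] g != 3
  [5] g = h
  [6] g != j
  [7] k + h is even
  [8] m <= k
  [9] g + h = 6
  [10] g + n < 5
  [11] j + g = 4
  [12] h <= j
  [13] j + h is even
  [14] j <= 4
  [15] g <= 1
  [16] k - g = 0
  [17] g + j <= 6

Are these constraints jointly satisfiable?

Unsatisfiable

From constraint 15: g ≤ 1. From constraints 12 and 14: h ≤ j ≤ 4. Hence g + h ≤ 5. But constraint 9 requires g + h = 6, and 6 > 5. Contradiction.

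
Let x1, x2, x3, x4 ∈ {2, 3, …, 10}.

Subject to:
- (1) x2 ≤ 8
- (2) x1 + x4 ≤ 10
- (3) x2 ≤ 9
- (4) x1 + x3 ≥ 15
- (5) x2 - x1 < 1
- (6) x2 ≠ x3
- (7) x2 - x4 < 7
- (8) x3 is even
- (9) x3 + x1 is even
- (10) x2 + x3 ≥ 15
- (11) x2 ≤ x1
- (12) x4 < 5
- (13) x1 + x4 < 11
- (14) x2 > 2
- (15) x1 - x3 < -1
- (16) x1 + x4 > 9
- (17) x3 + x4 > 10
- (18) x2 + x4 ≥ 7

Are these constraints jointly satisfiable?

Take x1 = 8, x2 = 8, x3 = 10, x4 = 2. Then constraint 2: x1 + x4 = 10; constraint 4: x1 + x3 = 18; constraint 5: x2 - x1 = 0, and every other listed constraint is also met.

Satisfiable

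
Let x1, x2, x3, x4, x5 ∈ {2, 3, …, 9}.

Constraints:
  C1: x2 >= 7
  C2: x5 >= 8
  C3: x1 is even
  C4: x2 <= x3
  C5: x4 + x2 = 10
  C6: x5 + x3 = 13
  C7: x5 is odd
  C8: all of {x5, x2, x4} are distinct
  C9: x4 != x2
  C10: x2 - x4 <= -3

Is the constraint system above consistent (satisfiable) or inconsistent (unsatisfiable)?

Unsatisfiable

From constraint 2: x5 ≥ 8. From constraints 1 and 4: x3 ≥ x2 ≥ 7. Hence x5 + x3 ≥ 15. But constraint 6 requires x5 + x3 = 13, and 13 < 15. Contradiction.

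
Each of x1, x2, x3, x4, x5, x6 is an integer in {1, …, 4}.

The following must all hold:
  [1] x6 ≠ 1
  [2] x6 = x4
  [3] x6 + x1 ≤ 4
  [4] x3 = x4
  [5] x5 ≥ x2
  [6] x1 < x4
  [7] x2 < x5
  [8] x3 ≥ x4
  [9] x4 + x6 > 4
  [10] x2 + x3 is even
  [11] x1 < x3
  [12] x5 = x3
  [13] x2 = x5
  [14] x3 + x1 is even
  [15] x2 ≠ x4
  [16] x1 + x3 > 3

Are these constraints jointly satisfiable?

From constraints 4, 12, and 13, x2 = x5 = x3 = x4, so x2 = x4. But constraint 15 says x2 ≠ x4. Contradiction.

Unsatisfiable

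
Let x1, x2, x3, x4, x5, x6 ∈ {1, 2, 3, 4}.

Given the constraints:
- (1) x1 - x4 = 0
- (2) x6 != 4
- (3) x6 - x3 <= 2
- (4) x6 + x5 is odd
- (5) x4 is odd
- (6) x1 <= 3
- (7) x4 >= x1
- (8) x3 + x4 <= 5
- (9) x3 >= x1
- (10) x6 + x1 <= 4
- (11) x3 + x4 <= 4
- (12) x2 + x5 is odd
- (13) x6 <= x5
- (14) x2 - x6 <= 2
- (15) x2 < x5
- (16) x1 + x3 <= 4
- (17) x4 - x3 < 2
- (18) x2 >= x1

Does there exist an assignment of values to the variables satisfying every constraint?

The assignment x1 = 1, x2 = 3, x3 = 1, x4 = 1, x5 = 4, x6 = 3 works:
  constraint 1 holds since x1 - x4 = 0.
  constraint 3 holds since x6 - x3 = 2.
  constraint 8 holds since x3 + x4 = 2.
The rest check out directly.

Satisfiable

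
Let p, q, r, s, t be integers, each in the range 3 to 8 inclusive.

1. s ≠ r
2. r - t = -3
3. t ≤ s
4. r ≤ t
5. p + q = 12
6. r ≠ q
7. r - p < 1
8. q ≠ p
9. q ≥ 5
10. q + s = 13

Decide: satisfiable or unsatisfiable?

Satisfiable

Try p = 5, q = 7, r = 3, s = 6, t = 6.
Check constraint 2: r - t = -3; constraint 5: p + q = 12. The remaining constraints are straightforward to verify.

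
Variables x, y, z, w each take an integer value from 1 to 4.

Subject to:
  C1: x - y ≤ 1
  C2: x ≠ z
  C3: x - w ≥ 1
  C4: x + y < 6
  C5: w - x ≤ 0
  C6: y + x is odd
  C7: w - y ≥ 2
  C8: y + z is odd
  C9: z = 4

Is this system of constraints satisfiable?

Constraints 1, 3, and 7 give w − y ≥ 2, y − x ≥ -1, x − w ≥ 1.
Adding all 3 inequalities: the left sides telescope to 0, and the right sides sum to 2 + (-1) + 1 = 2. So 0 ≥ 2, which is false.

Unsatisfiable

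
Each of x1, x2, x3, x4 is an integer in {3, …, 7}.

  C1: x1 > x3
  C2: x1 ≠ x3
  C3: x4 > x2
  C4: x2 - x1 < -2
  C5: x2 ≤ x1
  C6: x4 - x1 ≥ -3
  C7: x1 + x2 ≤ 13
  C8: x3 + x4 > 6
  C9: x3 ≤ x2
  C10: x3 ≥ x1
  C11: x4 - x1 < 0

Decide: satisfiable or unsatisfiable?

Constraints 3, 9, 10, and 11 give x3 ≤ x2, x2 < x4, x4 < x1, x1 ≤ x3. Chaining: x3 ≤ x2 < x4 < x1 ≤ x3, which forces x3 < x3 — impossible.

Unsatisfiable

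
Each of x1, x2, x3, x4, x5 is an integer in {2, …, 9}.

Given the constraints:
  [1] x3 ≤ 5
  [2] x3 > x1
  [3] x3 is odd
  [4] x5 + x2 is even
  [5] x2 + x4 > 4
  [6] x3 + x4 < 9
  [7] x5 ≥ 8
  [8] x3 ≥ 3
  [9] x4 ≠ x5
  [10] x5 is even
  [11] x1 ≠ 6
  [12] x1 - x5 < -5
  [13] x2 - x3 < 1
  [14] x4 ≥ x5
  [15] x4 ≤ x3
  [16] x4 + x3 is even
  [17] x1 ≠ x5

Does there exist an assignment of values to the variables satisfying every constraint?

Unsatisfiable

From constraints 7 and 14: x4 ≥ x5 and x5 ≥ 8, so x4 ≥ 8. From constraints 1 and 15: x4 ≤ x3 and x3 ≤ 5, so x4 ≤ 5. But 5 < 8, so no value of x4 works.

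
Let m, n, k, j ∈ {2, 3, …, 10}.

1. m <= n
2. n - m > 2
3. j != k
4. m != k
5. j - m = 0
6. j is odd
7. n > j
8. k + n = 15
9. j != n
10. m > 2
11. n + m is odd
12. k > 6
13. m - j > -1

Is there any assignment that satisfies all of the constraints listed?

Satisfiable

One satisfying assignment is m = 5, n = 8, k = 7, j = 5.
For the less obvious constraints — constraint 2: n - m = 3; constraint 5: j - m = 0 — and the others hold by inspection.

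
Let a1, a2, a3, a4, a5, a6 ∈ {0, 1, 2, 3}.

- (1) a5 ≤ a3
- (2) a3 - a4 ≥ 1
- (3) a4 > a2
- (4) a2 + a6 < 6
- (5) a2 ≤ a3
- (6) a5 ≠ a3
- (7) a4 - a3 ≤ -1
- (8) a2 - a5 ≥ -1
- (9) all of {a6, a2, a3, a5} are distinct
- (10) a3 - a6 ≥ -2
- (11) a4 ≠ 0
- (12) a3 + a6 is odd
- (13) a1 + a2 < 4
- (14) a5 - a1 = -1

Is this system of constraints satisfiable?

Take a1 = 2, a2 = 0, a3 = 2, a4 = 1, a5 = 1, a6 = 3. Then constraint 2: a3 - a4 = 1; constraint 4: a2 + a6 = 3; constraint 7: a4 - a3 = -1, and every other listed constraint is also met.

Satisfiable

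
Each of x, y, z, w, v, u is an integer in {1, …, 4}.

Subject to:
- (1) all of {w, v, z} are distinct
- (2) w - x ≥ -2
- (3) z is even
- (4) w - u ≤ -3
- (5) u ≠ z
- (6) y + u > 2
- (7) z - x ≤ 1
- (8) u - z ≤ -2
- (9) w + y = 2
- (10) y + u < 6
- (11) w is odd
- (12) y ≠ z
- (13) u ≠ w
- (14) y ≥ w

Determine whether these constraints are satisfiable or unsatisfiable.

Constraints 2, 4, 7, and 8 give w − x ≥ -2, x − z ≥ -1, z − u ≥ 2, u − w ≥ 3.
Adding all 4 inequalities: the left sides telescope to 0, and the right sides sum to (-2) + (-1) + 2 + 3 = 2. So 0 ≥ 2, which is false.

Unsatisfiable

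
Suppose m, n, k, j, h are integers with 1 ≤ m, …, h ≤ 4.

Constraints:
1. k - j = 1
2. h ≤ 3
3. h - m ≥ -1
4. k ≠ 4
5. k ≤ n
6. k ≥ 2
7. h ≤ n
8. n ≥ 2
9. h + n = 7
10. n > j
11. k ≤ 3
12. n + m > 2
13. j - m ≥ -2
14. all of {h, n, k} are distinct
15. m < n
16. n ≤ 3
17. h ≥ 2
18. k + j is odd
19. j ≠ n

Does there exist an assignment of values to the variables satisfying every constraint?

Constraints 2, 6, 8, 11, 16, and 17 confine each of h, n, k to the 2 values {2, 3}.
Constraint 14 requires all 3 of them to be distinct, but only 2 values are available — impossible by the pigeonhole principle.

Unsatisfiable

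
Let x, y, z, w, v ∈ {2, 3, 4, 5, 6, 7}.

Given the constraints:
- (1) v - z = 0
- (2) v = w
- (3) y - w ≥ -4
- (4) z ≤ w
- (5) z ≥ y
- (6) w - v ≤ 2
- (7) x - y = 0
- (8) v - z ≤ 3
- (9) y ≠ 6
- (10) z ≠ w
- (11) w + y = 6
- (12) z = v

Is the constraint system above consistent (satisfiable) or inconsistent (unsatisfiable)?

Unsatisfiable

From constraints 2 and 12, z = v = w, so z = w. But constraint 10 says z ≠ w. Contradiction.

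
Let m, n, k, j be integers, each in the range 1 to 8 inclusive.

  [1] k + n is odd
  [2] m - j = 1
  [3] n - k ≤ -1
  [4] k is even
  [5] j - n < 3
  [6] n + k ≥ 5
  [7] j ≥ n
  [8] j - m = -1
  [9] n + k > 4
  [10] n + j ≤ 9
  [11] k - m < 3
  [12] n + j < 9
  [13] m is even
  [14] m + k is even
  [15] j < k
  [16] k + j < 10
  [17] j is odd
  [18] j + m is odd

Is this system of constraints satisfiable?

Satisfiable

Try m = 4, n = 3, k = 4, j = 3.
Check constraint 2: m - j = 1; constraint 3: n - k = -1. The remaining constraints are straightforward to verify.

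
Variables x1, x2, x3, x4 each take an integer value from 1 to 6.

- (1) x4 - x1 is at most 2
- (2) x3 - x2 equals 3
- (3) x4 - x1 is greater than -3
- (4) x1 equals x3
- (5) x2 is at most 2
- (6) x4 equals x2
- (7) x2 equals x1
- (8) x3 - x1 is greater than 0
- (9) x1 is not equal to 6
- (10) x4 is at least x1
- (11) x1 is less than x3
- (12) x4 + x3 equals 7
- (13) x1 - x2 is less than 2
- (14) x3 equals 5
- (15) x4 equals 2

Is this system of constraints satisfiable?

Unsatisfiable

Constraint 15 fixes x4 = 2 and constraint 14 fixes x3 = 5. Constraints 4, 6, and 7 give x4 = x2 = x1 = x3, so x4 = x3. But 2 ≠ 5 — contradiction.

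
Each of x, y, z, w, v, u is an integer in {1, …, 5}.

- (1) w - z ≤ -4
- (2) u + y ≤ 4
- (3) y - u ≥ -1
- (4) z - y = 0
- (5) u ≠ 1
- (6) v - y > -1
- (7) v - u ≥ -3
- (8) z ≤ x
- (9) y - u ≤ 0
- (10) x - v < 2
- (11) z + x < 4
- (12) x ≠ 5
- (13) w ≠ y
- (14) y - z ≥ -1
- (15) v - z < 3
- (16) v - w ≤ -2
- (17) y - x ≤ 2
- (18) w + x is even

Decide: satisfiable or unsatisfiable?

Unsatisfiable

Constraints 1, 7, 9, 14, and 16 give w − v ≥ 2, v − u ≥ -3, u − y ≥ 0, y − z ≥ -1, z − w ≥ 4.
Adding all 5 inequalities: the left sides telescope to 0, and the right sides sum to 2 + (-3) + 0 + (-1) + 4 = 2. So 0 ≥ 2, which is false.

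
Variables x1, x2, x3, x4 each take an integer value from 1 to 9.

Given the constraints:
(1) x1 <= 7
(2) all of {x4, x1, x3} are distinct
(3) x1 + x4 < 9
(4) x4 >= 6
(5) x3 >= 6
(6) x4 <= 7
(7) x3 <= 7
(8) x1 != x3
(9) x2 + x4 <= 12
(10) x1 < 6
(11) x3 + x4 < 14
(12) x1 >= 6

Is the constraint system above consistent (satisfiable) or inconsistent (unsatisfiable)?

Unsatisfiable

Constraints 1, 4, 5, 6, 7, and 12 confine each of x4, x1, x3 to the 2 values {6, 7}.
Constraint 2 requires all 3 of them to be distinct, but only 2 values are available — impossible by the pigeonhole principle.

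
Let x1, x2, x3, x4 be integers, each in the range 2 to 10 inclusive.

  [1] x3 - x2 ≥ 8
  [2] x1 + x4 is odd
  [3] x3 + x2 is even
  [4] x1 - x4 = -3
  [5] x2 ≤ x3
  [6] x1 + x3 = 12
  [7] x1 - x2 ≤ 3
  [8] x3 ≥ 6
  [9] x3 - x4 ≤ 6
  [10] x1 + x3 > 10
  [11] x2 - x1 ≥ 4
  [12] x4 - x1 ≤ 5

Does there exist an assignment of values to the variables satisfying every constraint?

Constraints 1, 9, 11, and 12 give x2 − x1 ≥ 4, x1 − x4 ≥ -5, x4 − x3 ≥ -6, x3 − x2 ≥ 8.
Adding all 4 inequalities: the left sides telescope to 0, and the right sides sum to 4 + (-5) + (-6) + 8 = 1. So 0 ≥ 1, which is false.

Unsatisfiable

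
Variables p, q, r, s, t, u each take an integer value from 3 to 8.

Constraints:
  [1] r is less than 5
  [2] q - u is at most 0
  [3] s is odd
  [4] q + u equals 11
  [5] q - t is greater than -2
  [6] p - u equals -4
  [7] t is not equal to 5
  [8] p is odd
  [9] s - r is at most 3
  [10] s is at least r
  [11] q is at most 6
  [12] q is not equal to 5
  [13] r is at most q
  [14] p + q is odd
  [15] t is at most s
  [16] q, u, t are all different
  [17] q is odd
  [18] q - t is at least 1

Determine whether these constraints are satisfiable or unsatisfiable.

Constraint 8 makes p odd and constraint 17 makes q odd, so p + q must be even. Constraint 14 says p + q is odd — contradiction.

Unsatisfiable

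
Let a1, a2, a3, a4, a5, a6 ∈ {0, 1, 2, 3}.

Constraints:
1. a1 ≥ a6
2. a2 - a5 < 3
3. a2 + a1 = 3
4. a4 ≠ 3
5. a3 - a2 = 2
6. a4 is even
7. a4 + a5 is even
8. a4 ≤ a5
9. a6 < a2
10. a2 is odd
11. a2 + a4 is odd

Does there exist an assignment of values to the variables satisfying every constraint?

Satisfiable

Setting (a1, a2, a3, a4, a5, a6) = (2, 1, 3, 0, 0, 0) satisfies everything: constraint 2: a2 - a5 = 1; constraint 3: a2 + a1 = 3; constraint 5: a3 - a2 = 2, and the others follow.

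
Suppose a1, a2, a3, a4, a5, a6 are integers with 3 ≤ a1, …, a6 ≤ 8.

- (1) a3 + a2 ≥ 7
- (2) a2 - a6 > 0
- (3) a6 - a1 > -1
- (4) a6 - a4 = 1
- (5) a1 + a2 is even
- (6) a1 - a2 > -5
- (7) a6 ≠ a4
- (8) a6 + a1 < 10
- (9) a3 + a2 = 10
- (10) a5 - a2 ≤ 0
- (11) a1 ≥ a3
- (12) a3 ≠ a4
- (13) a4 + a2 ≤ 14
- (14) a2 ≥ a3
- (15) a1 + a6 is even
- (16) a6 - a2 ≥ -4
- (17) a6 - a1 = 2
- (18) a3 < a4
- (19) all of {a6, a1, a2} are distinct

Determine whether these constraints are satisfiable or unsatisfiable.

Satisfiable

Setting (a1, a2, a3, a4, a5, a6) = (3, 7, 3, 4, 4, 5) satisfies everything: constraint 1: a3 + a2 = 10; constraint 2: a2 - a6 = 2, and the others follow.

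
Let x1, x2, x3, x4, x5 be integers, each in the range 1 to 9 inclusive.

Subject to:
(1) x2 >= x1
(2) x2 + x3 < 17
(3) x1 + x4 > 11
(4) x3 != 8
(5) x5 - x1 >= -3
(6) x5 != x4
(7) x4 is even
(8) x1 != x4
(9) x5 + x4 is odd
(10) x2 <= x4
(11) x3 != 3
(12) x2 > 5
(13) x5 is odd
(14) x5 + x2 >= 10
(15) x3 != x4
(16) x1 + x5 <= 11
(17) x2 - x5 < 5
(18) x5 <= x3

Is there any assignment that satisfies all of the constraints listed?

Satisfiable

Try x1 = 5, x2 = 7, x3 = 7, x4 = 8, x5 = 3.
Check constraint 2: x2 + x3 = 14; constraint 3: x1 + x4 = 13. The remaining constraints are straightforward to verify.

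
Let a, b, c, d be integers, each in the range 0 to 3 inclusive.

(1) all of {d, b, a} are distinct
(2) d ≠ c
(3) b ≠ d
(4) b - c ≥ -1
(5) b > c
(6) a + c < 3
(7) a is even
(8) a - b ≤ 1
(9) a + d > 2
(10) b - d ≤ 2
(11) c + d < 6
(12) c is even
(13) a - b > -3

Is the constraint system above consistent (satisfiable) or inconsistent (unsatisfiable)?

Satisfiable

Take a = 0, b = 2, c = 0, d = 3. Then constraint 4: b - c = 2; constraint 6: a + c = 0; constraint 8: a - b = -2, and every other listed constraint is also met.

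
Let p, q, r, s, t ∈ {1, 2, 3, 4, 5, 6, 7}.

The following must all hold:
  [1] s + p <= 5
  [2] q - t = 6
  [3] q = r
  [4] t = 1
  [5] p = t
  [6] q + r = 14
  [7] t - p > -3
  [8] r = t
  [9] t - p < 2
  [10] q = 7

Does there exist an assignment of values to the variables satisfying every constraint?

Unsatisfiable

Constraint 10 fixes q = 7 and constraint 4 fixes t = 1. Constraints 3 and 8 give q = r = t, so q = t. But 7 ≠ 1 — contradiction.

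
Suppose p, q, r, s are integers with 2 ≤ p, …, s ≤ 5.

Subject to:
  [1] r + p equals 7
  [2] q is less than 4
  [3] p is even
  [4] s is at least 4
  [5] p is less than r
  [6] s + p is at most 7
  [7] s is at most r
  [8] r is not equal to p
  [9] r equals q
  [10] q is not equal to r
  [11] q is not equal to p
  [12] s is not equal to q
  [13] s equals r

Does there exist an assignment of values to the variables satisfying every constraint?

Unsatisfiable

From constraints 9 and 13, s = r = q, so s = q. But constraint 12 says s ≠ q. Contradiction.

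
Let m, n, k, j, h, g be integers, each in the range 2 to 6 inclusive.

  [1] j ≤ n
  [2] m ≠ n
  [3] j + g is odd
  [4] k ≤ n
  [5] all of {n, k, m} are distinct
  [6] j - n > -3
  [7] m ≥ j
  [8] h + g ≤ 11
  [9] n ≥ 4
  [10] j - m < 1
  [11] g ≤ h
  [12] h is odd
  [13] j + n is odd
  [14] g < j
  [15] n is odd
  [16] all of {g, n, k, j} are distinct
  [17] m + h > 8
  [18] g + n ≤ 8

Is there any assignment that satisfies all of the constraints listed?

Try m = 4, n = 5, k = 2, j = 4, h = 5, g = 3.
Check constraint 6: j - n = -1; constraint 8: h + g = 8. The remaining constraints are straightforward to verify.

Satisfiable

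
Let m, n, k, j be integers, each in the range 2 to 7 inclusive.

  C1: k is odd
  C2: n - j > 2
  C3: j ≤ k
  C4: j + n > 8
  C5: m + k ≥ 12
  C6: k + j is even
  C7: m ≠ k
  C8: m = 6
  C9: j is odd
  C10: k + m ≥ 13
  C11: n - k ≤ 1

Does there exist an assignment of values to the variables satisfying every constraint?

The assignment m = 6, n = 6, k = 7, j = 3 works:
  constraint 2 holds since n - j = 3.
  constraint 4 holds since j + n = 9.
The rest check out directly.

Satisfiable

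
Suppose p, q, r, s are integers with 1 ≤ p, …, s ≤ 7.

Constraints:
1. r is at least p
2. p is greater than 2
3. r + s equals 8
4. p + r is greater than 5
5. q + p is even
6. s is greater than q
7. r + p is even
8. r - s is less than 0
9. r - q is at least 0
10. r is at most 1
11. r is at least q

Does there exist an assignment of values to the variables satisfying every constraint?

From constraint 2: p ≥ 3. From constraints 1 and 10: p ≤ r and r ≤ 1, so p ≤ 1. But 1 < 3, so no value of p works.

Unsatisfiable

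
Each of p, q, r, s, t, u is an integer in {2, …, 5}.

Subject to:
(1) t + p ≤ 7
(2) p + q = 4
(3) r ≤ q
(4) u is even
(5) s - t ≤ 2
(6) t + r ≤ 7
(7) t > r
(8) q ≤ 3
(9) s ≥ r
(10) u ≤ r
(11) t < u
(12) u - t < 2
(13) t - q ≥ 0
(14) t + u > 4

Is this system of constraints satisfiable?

Constraints 3, 10, 11, and 13 give r ≤ q, q ≤ t, t < u, u ≤ r. Chaining: r ≤ q ≤ t < u ≤ r, which forces r < r — impossible.

Unsatisfiable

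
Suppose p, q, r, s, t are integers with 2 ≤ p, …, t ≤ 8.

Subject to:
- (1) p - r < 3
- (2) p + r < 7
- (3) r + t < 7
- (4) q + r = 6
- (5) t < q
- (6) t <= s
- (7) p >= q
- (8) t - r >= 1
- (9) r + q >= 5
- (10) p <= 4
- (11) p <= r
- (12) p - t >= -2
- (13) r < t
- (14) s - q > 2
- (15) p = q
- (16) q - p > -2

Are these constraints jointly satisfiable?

Unsatisfiable

Constraints 5, 7, 11, and 13 give r < t, t < q, q ≤ p, p ≤ r. Chaining: r < t < q ≤ p ≤ r, which forces r < r — impossible.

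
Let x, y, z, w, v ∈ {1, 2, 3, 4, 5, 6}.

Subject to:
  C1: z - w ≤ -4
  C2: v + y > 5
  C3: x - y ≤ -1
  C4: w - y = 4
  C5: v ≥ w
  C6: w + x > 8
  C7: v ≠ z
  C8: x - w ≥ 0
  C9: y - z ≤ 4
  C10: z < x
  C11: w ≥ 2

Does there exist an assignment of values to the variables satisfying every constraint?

Constraints 1, 3, 8, and 9 give z − y ≥ -4, y − x ≥ 1, x − w ≥ 0, w − z ≥ 4.
Adding all 4 inequalities: the left sides telescope to 0, and the right sides sum to (-4) + 1 + 0 + 4 = 1. So 0 ≥ 1, which is false.

Unsatisfiable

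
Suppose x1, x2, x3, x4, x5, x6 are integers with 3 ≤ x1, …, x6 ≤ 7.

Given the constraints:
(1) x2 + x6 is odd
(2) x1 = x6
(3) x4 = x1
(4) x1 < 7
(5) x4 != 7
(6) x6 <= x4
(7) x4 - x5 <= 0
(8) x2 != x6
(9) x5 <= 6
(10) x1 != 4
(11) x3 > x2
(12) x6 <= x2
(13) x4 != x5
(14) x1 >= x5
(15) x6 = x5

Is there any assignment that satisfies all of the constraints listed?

Unsatisfiable

From constraints 2, 3, and 15, x4 = x1 = x6 = x5, so x4 = x5. But constraint 13 says x4 ≠ x5. Contradiction.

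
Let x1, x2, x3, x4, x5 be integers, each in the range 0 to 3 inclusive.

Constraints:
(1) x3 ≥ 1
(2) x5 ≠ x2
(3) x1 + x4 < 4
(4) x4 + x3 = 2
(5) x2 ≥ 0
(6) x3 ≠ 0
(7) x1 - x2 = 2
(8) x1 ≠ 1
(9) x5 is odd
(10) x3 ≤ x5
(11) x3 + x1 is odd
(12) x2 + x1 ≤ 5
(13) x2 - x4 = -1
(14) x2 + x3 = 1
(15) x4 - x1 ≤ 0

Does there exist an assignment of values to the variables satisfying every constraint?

Satisfiable

Try x1 = 2, x2 = 0, x3 = 1, x4 = 1, x5 = 1.
Check constraint 3: x1 + x4 = 3; constraint 4: x4 + x3 = 2; constraint 7: x1 - x2 = 2. The remaining constraints are straightforward to verify.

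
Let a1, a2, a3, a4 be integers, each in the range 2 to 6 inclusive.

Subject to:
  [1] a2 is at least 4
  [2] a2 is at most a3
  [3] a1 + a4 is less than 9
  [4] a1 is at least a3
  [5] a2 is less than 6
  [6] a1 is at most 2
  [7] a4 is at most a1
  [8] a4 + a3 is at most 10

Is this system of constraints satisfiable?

From constraints 1 and 2: a3 ≥ a2 and a2 ≥ 4, so a3 ≥ 4. From constraints 4 and 6: a3 ≤ a1 and a1 ≤ 2, so a3 ≤ 2. But 2 < 4, so no value of a3 works.

Unsatisfiable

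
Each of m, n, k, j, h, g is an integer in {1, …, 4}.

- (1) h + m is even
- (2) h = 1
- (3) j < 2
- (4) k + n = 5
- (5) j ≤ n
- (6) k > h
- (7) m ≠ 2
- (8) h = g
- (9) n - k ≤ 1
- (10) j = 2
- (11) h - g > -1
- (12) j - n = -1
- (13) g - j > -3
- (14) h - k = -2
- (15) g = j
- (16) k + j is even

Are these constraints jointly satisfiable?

Unsatisfiable

Constraint 2 fixes h = 1 and constraint 10 fixes j = 2. Constraints 8 and 15 give h = g = j, so h = j. But 1 ≠ 2 — contradiction.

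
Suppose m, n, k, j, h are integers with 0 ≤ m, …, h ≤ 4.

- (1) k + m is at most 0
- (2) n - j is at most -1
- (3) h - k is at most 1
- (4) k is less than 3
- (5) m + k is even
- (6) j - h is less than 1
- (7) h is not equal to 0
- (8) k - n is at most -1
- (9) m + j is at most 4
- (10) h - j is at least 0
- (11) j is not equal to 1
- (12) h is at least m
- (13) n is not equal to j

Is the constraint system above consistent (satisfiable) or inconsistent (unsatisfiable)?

Unsatisfiable

Constraints 2, 3, 8, and 10 give j − n ≥ 1, n − k ≥ 1, k − h ≥ -1, h − j ≥ 0.
Adding all 4 inequalities: the left sides telescope to 0, and the right sides sum to 1 + 1 + (-1) + 0 = 1. So 0 ≥ 1, which is false.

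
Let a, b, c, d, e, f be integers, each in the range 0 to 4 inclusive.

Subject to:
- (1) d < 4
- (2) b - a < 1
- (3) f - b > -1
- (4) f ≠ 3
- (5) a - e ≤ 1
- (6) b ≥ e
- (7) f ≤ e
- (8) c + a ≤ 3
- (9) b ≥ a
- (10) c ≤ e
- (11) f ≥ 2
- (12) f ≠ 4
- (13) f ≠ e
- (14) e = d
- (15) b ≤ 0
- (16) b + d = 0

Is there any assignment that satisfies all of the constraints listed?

Unsatisfiable

From constraints 7 and 11: e ≥ f and f ≥ 2, so e ≥ 2. From constraints 6 and 15: e ≤ b and b ≤ 0, so e ≤ 0. But 0 < 2, so no value of e works.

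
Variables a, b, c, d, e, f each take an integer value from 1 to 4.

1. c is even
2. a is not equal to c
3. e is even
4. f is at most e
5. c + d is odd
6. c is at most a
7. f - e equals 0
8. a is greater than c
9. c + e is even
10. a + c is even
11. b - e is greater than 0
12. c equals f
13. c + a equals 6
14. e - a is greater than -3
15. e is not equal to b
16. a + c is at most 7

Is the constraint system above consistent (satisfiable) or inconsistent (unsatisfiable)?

Setting (a, b, c, d, e, f) = (4, 4, 2, 3, 2, 2) satisfies everything: constraint 7: f - e = 0; constraint 11: b - e = 2, and the others follow.

Satisfiable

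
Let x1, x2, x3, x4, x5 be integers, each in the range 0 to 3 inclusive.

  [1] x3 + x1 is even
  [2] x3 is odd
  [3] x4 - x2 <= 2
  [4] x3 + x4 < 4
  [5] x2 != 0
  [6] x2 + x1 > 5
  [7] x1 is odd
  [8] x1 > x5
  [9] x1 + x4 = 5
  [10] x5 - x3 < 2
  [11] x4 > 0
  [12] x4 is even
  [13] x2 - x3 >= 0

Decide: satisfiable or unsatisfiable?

One satisfying assignment is x1 = 3, x2 = 3, x3 = 1, x4 = 2, x5 = 1.
For the less obvious constraints — constraint 3: x4 - x2 = -1; constraint 4: x3 + x4 = 3; constraint 6: x2 + x1 = 6 — and the others hold by inspection.

Satisfiable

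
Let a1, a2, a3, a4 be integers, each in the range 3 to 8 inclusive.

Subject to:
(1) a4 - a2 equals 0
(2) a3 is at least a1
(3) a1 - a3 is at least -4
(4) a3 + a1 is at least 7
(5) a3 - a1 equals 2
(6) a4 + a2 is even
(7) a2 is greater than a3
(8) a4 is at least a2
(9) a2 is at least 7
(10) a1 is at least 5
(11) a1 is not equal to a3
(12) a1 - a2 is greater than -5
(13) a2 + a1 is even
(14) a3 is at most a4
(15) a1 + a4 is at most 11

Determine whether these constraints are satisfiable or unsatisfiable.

From constraint 10: a1 ≥ 5. From constraints 8 and 9: a4 ≥ a2 ≥ 7. Hence a1 + a4 ≥ 12. But constraint 15 requires a1 + a4 ≤ 11, and 11 < 12. Contradiction.

Unsatisfiable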